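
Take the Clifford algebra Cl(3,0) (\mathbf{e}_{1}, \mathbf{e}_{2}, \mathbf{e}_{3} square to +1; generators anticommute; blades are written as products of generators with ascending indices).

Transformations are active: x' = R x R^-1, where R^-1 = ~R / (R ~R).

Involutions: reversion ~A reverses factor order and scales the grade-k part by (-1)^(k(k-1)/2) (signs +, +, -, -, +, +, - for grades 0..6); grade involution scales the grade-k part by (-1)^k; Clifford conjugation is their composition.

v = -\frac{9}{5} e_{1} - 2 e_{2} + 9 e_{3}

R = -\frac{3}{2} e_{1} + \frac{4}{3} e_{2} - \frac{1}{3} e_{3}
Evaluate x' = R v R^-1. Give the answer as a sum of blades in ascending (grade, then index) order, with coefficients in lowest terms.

~R = -\frac{3}{2} e_{1} + \frac{4}{3} e_{2} - \frac{1}{3} e_{3}, and R ~R = \frac{149}{36}, so R^-1 = ~R / (\frac{149}{36}).
R v = -\frac{89}{30} + \frac{27}{5} e_{1} e_{2} - \frac{141}{10} e_{1} e_{3} + \frac{34}{3} e_{2} e_{3}
Answer: \frac{2943}{745} e_{1} + \frac{66}{745} e_{2} - \frac{6349}{745} e_{3}


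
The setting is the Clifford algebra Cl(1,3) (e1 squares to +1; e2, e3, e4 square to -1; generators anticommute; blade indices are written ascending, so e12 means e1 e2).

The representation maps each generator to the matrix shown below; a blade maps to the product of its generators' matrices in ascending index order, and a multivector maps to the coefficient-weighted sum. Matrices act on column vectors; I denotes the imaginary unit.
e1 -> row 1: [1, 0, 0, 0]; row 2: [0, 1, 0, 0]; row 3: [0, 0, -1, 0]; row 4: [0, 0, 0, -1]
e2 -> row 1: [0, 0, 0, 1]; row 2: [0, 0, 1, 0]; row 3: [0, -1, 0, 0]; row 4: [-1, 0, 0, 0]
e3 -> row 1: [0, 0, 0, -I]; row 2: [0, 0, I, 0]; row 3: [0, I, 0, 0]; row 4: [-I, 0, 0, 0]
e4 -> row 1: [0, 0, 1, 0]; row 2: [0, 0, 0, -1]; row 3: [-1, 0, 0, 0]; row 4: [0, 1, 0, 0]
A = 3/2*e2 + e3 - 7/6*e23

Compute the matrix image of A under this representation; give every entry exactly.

Bivector images (products of the table entries): rho(e23) = rho(e2)rho(e3) = row 1: [-I, 0, 0, 0]; row 2: [0, I, 0, 0]; row 3: [0, 0, -I, 0]; row 4: [0, 0, 0, I].
M = (3/2)*rho(e2) + (1)*rho(e3) + (-7/6)*rho(e23), summed entrywise:
Answer: row 1: [7*I/6, 0, 0, 3/2 - I]; row 2: [0, -7*I/6, 3/2 + I, 0]; row 3: [0, -3/2 + I, 7*I/6, 0]; row 4: [-3/2 - I, 0, 0, -7*I/6]


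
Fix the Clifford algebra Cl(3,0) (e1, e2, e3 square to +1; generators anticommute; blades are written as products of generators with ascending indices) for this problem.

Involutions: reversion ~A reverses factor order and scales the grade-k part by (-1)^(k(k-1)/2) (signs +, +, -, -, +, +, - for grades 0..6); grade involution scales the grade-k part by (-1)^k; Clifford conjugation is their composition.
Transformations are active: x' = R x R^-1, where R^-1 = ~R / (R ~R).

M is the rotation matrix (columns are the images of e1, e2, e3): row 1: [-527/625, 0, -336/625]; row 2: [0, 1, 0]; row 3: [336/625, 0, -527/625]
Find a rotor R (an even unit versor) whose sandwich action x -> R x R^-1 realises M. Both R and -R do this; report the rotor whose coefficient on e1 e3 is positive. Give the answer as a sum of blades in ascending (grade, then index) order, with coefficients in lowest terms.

Method: write R = a + b12*e1 e2 + b13*e1 e3 + b23*e2 e3 with a^2 + b12^2 + b13^2 + b23^2 = 1 (so R^-1 = ~R). Expanding the columns R e_j ~R gives tr M = 4a^2 - 1 and, from the antisymmetric part, M21 - M12 = -4a*b12, M13 - M31 = 4a*b13, M32 - M23 = -4a*b23.
Here tr M = -429/625, so a^2 = (1 + tr M)/4 = 49/625 and a = ±7/25. Taking a = 7/25: M21 - M12 = 0, M13 - M31 = -672/625, M32 - M23 = 0, giving b12 = 0, b13 = -24/25, b23 = 0, i.e. R = 7/25 - 24/25*e1 e3.
Its e1 e3 coefficient is negative, so report the other preimage -R.
Answer: -7/25 + 24/25*e1 e3. Sheet selection: the two-to-one cover makes ±R indistinguishable at the matrix level (trace -429/625), so uniqueness comes from the required sign on e1 e3.


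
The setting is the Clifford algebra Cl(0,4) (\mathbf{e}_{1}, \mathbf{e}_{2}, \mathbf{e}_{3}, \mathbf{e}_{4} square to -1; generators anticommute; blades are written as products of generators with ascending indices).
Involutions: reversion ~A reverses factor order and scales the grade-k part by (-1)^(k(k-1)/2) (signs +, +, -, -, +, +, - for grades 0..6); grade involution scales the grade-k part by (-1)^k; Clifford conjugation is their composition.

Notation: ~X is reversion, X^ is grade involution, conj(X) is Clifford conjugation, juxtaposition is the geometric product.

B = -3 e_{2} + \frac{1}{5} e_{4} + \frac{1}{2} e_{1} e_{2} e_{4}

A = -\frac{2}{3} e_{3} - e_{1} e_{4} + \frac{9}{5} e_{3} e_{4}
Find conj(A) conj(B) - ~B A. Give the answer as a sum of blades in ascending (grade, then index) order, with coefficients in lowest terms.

first term: \frac{1}{5} e_{1} + \frac{1}{2} e_{2} - \frac{9}{25} e_{3} - 2 e_{2} e_{3} - \frac{2}{15} e_{3} e_{4} + \frac{9}{10} e_{1} e_{2} e_{3} - 3 e_{1} e_{2} e_{4} - \frac{27}{5} e_{2} e_{3} e_{4} + \frac{1}{3} e_{1} e_{2} e_{3} e_{4}
second term: -\frac{1}{5} e_{1} + \frac{1}{2} e_{2} + \frac{9}{25} e_{3} + 2 e_{2} e_{3} + \frac{2}{15} e_{3} e_{4} - \frac{9}{10} e_{1} e_{2} e_{3} - 3 e_{1} e_{2} e_{4} - \frac{27}{5} e_{2} e_{3} e_{4} - \frac{1}{3} e_{1} e_{2} e_{3} e_{4}
Answer: \frac{2}{5} e_{1} - \frac{18}{25} e_{3} - 4 e_{2} e_{3} - \frac{4}{15} e_{3} e_{4} + \frac{9}{5} e_{1} e_{2} e_{3} + \frac{2}{3} e_{1} e_{2} e_{3} e_{4}


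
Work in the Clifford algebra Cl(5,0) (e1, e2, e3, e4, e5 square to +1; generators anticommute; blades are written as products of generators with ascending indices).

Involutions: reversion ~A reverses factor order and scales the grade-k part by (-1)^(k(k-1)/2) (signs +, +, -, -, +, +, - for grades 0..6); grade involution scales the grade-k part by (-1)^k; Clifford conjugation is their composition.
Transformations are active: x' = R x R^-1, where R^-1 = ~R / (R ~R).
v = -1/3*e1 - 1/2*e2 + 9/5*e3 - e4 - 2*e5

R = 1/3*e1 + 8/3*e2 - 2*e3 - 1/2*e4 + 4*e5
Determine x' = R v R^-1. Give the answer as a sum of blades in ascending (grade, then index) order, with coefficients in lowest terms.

~R = 1/3*e1 + 8/3*e2 - 2*e3 - 1/2*e4 + 4*e5, and R ~R = 989/36, so R^-1 = ~R / (989/36).
R v = -1129/90 + 13/18*e1 e2 - 1/15*e1 e3 - 1/2*e1 e4 + 2/3*e1 e5 + 19/5*e2 e3 - 35/12*e2 e4 - 10/3*e2 e5 + 29/10*e3 e4 - 16/5*e3 e5 + 5*e4 e5
Answer: 143/4945*e1 - 57421/29670*e2 + 131/4945*e3 + 7203/4945*e4 - 8174/4945*e5


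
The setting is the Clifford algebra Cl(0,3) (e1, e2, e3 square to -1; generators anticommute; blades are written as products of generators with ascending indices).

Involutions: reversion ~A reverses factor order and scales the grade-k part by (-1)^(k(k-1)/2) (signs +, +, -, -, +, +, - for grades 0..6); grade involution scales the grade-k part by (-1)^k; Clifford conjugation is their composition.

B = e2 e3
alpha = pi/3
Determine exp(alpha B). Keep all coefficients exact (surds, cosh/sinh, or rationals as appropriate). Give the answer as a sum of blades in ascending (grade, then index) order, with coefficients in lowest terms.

B^2 = (1)^2*(e2 e3)^2 = 1*(-1) = -1 (a basis 2-blade squares to minus the product of its generators' squares).
B^2 = -1 — the series telescopes trigonometrically here: l = 1, alpha*l = pi/3, so exp(alpha B) = cos(pi/3) + (sin(pi/3)/1)*B = 1/2 + (sqrt(3)/2)*B.
Answer: 1/2 + sqrt(3)/2*e2 e3


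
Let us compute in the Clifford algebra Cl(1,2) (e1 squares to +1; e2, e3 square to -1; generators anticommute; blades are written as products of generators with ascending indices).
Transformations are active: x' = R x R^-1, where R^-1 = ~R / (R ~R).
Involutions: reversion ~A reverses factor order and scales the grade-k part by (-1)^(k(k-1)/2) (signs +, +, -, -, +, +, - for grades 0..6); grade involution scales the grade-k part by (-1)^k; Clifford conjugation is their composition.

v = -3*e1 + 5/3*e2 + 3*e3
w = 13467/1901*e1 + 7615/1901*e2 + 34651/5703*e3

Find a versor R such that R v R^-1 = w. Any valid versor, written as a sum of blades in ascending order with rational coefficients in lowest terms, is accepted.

Sketch: the shared square -25/9 makes R = v + w = 7764/1901*e1 + 32350/5703*e2 + 51760/5703*e3 the natural versor; its sandwich fixes that direction, negates (v - w)/2, and sends v to w.
Answer: 7764/1901*e1 + 32350/5703*e2 + 51760/5703*e3


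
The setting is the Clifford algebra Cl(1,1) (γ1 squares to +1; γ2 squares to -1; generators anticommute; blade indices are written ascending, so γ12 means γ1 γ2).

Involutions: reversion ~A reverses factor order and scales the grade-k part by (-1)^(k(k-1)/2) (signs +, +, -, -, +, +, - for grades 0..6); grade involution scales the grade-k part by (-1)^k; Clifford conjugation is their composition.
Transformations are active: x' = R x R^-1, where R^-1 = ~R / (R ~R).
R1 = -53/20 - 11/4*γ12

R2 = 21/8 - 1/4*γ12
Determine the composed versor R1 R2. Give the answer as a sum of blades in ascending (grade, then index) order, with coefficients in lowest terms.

Distribute over the terms of R1 (each basis-blade product reordered to ascending indices, repeated generators contracted through their squares):
(-53/20) R2 = -1113/160 + 53/80*γ12
(-11/4*γ12) R2 = 11/16 - 231/32*γ12
Summing the partial products and collecting blades:
Answer: -1003/160 - 1049/160*γ12


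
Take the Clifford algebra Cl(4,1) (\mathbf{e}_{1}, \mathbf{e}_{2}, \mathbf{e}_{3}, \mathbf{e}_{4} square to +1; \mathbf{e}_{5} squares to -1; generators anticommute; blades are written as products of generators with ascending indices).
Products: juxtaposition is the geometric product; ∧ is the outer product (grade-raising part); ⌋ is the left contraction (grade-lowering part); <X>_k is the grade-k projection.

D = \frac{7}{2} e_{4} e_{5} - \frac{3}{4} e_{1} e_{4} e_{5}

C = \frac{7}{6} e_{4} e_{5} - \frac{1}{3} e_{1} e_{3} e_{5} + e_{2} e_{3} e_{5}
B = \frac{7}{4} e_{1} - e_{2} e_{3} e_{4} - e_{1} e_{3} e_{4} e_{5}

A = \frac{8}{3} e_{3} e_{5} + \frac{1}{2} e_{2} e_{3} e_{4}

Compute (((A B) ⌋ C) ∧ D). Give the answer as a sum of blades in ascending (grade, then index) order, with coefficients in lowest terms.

step 1: \frac{1}{2} + \frac{8}{3} e_{1} e_{4} - \frac{1}{2} e_{1} e_{2} e_{5} + \frac{14}{3} e_{1} e_{3} e_{5} - \frac{8}{3} e_{2} e_{4} e_{5} - \frac{7}{8} e_{1} e_{2} e_{3} e_{4}
step 2: -\frac{14}{9} + \frac{7}{12} e_{4} e_{5} - \frac{1}{6} e_{1} e_{3} e_{5} + \frac{1}{2} e_{2} e_{3} e_{5}
step 3: -\frac{49}{9} e_{4} e_{5} + \frac{7}{6} e_{1} e_{4} e_{5}
Answer: -\frac{49}{9} e_{4} e_{5} + \frac{7}{6} e_{1} e_{4} e_{5}


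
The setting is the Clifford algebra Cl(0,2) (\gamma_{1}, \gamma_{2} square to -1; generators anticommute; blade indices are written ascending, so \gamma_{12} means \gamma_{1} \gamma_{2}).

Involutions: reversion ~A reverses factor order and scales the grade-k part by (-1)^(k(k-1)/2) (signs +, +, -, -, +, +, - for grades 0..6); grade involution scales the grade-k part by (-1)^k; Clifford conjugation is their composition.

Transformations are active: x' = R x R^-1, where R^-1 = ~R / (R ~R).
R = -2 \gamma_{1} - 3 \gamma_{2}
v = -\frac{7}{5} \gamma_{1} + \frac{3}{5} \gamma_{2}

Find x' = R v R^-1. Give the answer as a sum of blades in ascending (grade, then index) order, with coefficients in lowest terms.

~R = -2 \gamma_{1} - 3 \gamma_{2}, and R ~R = -13, so R^-1 = ~R / (-13).
R v = -1 - \frac{27}{5} \gamma_{12}
Answer: \frac{71}{65} \gamma_{1} - \frac{69}{65} \gamma_{2}


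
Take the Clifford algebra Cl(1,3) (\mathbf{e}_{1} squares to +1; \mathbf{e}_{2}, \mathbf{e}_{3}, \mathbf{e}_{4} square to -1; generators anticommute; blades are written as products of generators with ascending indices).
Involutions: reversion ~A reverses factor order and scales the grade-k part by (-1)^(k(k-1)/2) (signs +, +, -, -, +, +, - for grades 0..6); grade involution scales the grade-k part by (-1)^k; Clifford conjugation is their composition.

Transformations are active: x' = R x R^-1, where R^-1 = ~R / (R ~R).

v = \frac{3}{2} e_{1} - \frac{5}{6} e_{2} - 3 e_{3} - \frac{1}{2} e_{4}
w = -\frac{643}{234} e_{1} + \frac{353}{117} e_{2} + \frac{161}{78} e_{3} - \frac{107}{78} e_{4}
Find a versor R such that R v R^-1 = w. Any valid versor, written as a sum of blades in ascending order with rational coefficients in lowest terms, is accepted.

Here q(v) = q(w) = -\frac{277}{36}; the classical choice R = v + w = -\frac{146}{117} e_{1} + \frac{511}{234} e_{2} - \frac{73}{78} e_{3} - \frac{73}{39} e_{4} then realises v -> w under the sandwich.
Answer: -\frac{146}{117} e_{1} + \frac{511}{234} e_{2} - \frac{73}{78} e_{3} - \frac{73}{39} e_{4}


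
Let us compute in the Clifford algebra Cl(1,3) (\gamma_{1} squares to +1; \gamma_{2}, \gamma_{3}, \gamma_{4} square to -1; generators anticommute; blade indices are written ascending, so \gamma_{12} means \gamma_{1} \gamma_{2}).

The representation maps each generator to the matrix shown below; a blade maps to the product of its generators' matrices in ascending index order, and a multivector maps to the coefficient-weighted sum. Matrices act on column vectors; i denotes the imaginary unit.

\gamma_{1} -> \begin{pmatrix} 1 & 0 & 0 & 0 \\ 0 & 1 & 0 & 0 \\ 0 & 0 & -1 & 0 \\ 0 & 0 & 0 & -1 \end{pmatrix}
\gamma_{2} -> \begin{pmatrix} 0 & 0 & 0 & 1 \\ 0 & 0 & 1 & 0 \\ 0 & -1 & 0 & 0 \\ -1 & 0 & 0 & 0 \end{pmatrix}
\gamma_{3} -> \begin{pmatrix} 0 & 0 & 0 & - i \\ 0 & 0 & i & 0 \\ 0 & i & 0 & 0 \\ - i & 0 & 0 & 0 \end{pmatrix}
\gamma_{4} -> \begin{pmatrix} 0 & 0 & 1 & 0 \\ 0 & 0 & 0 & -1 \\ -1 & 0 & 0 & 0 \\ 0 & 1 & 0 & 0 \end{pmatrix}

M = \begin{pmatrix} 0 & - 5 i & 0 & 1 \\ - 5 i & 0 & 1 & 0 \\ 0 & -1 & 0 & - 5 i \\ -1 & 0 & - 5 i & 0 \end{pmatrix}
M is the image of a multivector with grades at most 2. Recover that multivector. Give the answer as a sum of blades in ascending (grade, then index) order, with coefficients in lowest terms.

Method: the blade images are trace-orthogonal — tr(rho(e_A) rho(e_B)^-1) = 4 if A = B and 0 otherwise — and rho(e_A)^-1 = (e_A)^2 * rho(e_A) with (e_A)^2 = +1 or -1, so the coefficient of e_A in the preimage is (e_A)^2 * tr(M rho(e_A))/4.
Nonzero projections over blades of grade <= 2: \gamma_{2}: (\gamma_{2})^2 = -1, tr(M rho(\gamma_{2})) = -4, coefficient 1; \gamma_{34}: (\gamma_{34})^2 = -1, tr(M rho(\gamma_{34})) = -20, coefficient 5. Every other blade of grade <= 2 projects to 0.
Answer: \gamma_{2} + 5 \gamma_{34}


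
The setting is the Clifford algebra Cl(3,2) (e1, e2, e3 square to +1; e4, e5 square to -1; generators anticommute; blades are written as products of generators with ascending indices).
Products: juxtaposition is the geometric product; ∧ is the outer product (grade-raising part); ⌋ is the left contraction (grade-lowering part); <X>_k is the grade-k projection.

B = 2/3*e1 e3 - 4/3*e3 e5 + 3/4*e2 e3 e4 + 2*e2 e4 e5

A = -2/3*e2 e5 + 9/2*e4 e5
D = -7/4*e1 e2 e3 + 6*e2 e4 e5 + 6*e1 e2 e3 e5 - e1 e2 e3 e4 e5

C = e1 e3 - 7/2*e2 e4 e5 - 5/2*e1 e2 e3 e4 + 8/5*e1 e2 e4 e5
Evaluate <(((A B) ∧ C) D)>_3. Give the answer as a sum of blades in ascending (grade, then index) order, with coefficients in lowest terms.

step 1: -9*e2 + 4/3*e4 + 8/9*e2 e3 + 6*e3 e4 + 27/8*e2 e3 e5 + 1/2*e3 e4 e5 + 4/9*e1 e2 e3 e5 + 3*e1 e3 e4 e5
step 2: 9*e1 e2 e3 + 4/3*e1 e3 e4
step 3: 63/4 - 54*e5 + 7/3*e2 e4 - 4/3*e2 e5 + 9*e4 e5 - 8*e2 e4 e5 - 8*e1 e2 e3 e5 - 54*e1 e3 e4 e5
step 4: -8*e2 e4 e5
Answer: -8*e2 e4 e5


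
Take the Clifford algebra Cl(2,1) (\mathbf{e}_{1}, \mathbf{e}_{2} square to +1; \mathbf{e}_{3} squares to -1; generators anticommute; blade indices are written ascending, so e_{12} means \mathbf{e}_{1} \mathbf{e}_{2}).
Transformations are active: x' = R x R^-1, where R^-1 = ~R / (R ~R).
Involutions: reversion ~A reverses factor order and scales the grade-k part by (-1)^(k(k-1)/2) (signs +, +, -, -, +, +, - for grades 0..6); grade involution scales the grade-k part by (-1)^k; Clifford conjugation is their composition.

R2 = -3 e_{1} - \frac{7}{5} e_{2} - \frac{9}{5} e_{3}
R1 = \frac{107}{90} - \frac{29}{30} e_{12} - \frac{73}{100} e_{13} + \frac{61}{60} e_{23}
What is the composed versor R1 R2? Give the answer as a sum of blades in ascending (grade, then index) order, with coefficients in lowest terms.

Distribute over the terms of R2 (each basis-blade product reordered to ascending indices, repeated generators contracted through their squares):
R1 (-3 e_{1}) = -\frac{107}{30} e_{1} - \frac{29}{10} e_{2} - \frac{219}{100} e_{3} - \frac{61}{20} e_{123}
R1 (-\frac{7}{5} e_{2}) = \frac{203}{150} e_{1} - \frac{749}{450} e_{2} + \frac{427}{300} e_{3} - \frac{511}{500} e_{123}
R1 (-\frac{9}{5} e_{3}) = -\frac{657}{500} e_{1} + \frac{183}{100} e_{2} - \frac{107}{50} e_{3} + \frac{87}{50} e_{123}
Summing the partial products and collecting blades:
Answer: -\frac{5291}{1500} e_{1} - \frac{2461}{900} e_{2} - \frac{218}{75} e_{3} - \frac{583}{250} e_{123}


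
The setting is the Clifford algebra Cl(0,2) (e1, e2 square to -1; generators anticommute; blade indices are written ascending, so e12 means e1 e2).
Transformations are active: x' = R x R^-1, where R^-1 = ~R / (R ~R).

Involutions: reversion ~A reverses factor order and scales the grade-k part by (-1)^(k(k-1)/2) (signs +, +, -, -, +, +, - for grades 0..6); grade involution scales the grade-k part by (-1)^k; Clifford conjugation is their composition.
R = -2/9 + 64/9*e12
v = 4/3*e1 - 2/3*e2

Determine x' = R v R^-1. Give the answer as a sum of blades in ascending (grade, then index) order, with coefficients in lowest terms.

~R = -2/9 - 64/9*e12, and R ~R = 4100/81, so R^-1 = ~R / (4100/81).
R v = 40/9*e1 + 260/27*e2
Answer: -844/615*e1 + 358/615*e2


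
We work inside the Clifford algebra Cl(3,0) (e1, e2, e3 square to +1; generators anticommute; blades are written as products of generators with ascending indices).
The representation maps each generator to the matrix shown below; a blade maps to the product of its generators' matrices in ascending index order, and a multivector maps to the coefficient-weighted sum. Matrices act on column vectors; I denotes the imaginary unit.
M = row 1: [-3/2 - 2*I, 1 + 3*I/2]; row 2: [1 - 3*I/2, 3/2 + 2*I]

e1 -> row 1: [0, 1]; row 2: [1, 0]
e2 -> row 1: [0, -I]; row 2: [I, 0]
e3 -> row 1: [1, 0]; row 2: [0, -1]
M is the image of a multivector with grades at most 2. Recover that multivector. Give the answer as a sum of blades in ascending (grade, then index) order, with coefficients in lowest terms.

Method: 1, rho(e1), rho(e2), rho(e3) form a trace-orthogonal basis of the 2x2 complex matrices (tr(X Y) = 2 if X = Y, else 0), so M = m0*1 + m1*rho(e1) + m2*rho(e2) + m3*rho(e3) with m0 = tr(M)/2 = 0, m1 = tr(M rho(e1))/2 = 1, m2 = tr(M rho(e2))/2 = -3/2, m3 = tr(M rho(e3))/2 = -3/2 - 2*I.
Multiplying table entries, the bivector images are rho(e1 e2) = I*rho(e3), rho(e1 e3) = -I*rho(e2), rho(e2 e3) = I*rho(e1); with real blade coefficients the real parts of m0..m3 are the coefficients of 1, e1, e2, e3 and the imaginary parts give the bivectors (e2 e3: Im m1, e1 e3: -Im m2, e1 e2: Im m3).
Answer: e1 - 3/2*e2 - 3/2*e3 - 2*e1 e2


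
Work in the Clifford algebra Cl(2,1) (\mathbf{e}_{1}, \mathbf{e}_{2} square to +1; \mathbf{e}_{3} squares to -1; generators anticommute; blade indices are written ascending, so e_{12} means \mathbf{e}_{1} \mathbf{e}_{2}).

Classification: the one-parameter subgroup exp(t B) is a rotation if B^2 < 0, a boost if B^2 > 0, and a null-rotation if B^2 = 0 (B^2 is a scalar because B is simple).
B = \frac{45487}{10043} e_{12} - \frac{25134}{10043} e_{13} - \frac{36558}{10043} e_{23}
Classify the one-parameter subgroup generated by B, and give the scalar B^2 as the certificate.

B^2 term by term: the squares give (\frac{45487}{10043})^2*(e_{12})^2 + (-\frac{25134}{10043})^2*(e_{13})^2 + (-\frac{36558}{10043})^2*(e_{23})^2 = \frac{2069067169}{100861849}*(-1) + \frac{631717956}{100861849}*(+1) + \frac{1336487364}{100861849}*(+1) = -1 (each basis 2-blade squares to minus the product of its generators' squares); cross terms between blades sharing an index anticommute and cancel. So B^2 = -1.
Answer: rotation, certificate B^2 = -1. No conjugation can change B^2 = -1; the sign gives the class.


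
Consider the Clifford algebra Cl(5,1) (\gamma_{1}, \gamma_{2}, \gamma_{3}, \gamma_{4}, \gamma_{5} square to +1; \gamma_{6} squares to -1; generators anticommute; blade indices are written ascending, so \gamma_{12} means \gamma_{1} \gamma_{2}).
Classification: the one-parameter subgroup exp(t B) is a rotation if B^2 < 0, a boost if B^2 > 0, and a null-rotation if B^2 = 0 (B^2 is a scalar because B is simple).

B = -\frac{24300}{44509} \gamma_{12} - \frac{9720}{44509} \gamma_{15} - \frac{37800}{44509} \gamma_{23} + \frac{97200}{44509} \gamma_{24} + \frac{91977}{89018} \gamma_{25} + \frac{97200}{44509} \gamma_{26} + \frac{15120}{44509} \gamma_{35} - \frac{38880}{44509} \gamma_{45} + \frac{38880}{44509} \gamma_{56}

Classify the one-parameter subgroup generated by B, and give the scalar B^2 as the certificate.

B^2 term by term: the squares give (-\frac{24300}{44509})^2*(\gamma_{12})^2 + (-\frac{9720}{44509})^2*(\gamma_{15})^2 + (-\frac{37800}{44509})^2*(\gamma_{23})^2 + (\frac{97200}{44509})^2*(\gamma_{24})^2 + (\frac{91977}{89018})^2*(\gamma_{25})^2 + (\frac{97200}{44509})^2*(\gamma_{26})^2 + (\frac{15120}{44509})^2*(\gamma_{35})^2 + (-\frac{38880}{44509})^2*(\gamma_{45})^2 + (\frac{38880}{44509})^2*(\gamma_{56})^2 = \frac{590490000}{1981051081}*(-1) + \frac{94478400}{1981051081}*(-1) + \frac{1428840000}{1981051081}*(-1) + \frac{9447840000}{1981051081}*(-1) + \frac{8459768529}{7924204324}*(-1) + \frac{9447840000}{1981051081}*(+1) + \frac{228614400}{1981051081}*(-1) + \frac{1511654400}{1981051081}*(-1) + \frac{1511654400}{1981051081}*(+1) = -\frac{9}{4} (each basis 2-blade squares to minus the product of its generators' squares); cross terms between blades sharing an index anticommute and cancel; the commuting (index-disjoint) pairs give grade-4 terms 2*c*c'*(blade product), which cancel blade by blade — \gamma_{1235}: -\frac{734832000}{1981051081} + \frac{734832000}{1981051081} = 0; \gamma_{1245}: \frac{1889568000}{1981051081} - \frac{1889568000}{1981051081} = 0; \gamma_{1256}: -\frac{1889568000}{1981051081} + \frac{1889568000}{1981051081} = 0; \gamma_{2345}: \frac{2939328000}{1981051081} - \frac{2939328000}{1981051081} = 0; \gamma_{2356}: -\frac{2939328000}{1981051081} + \frac{2939328000}{1981051081} = 0; \gamma_{2456}: \frac{7558272000}{1981051081} - \frac{7558272000}{1981051081} = 0 — confirming B is simple. So B^2 = -\frac{9}{4}.
Answer: rotation, certificate B^2 = -\frac{9}{4}. The class reads off the invariant scalar -\frac{9}{4} directly.


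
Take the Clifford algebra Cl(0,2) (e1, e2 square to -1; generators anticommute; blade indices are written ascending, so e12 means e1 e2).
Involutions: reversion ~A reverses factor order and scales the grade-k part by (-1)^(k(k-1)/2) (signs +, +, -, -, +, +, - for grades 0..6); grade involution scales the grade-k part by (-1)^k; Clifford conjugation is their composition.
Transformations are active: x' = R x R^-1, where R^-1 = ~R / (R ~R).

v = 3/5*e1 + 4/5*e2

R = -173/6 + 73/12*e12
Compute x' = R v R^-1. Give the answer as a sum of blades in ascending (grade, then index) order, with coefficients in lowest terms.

~R = -173/6 - 73/12*e12, and R ~R = 125045/144, so R^-1 = ~R / (125045/144).
R v = -133/6*e1 - 233/12*e2
Answer: 21809/25009*e1 + 12240/25009*e2


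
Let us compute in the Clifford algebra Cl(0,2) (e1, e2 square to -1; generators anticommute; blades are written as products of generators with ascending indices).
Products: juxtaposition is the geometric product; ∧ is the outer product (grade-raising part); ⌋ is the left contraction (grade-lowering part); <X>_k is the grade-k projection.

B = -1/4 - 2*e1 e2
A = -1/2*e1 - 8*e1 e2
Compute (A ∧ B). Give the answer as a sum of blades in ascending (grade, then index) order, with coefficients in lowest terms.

step 1: 1/8*e1 + 2*e1 e2
Answer: 1/8*e1 + 2*e1 e2


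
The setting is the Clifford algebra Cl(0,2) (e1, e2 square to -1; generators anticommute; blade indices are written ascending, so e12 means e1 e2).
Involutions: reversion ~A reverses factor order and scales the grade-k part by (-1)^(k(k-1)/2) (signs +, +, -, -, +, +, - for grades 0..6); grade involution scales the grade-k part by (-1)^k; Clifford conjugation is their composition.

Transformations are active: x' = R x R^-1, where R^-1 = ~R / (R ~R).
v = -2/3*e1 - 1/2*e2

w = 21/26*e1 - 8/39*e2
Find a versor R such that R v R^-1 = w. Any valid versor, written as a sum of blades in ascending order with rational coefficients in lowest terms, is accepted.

R = v + w = 11/78*e1 - 55/78*e2 works: the equal norms (-25/36) guarantee its sandwich swaps v into w.
Answer: 11/78*e1 - 55/78*e2


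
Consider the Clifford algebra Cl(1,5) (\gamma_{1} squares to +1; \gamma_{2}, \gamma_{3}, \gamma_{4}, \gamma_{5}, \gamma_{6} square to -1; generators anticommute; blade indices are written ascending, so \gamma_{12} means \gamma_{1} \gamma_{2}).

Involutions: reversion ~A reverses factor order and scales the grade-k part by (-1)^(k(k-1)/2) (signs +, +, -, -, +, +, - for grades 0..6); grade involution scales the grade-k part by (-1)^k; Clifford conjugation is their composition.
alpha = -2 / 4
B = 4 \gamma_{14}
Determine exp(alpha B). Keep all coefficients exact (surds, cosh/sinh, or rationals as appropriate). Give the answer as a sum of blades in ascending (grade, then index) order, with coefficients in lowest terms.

B^2 = (4)^2*(\gamma_{14})^2 = 16*(+1) = 16 (a basis 2-blade squares to minus the product of its generators' squares).
B^2 = 16 — B^2 > 0, so the exponential closes hyperbolically: l = 4, alpha*l = -2, so exp(alpha B) = cosh(-2) + (sinh(-2)/4)*B = \cosh{\left(2 \right)} + (- \frac{\sinh{\left(2 \right)}}{4})*B.
Answer: \cosh{\left(2 \right)} - \sinh{\left(2 \right)} \gamma_{14}


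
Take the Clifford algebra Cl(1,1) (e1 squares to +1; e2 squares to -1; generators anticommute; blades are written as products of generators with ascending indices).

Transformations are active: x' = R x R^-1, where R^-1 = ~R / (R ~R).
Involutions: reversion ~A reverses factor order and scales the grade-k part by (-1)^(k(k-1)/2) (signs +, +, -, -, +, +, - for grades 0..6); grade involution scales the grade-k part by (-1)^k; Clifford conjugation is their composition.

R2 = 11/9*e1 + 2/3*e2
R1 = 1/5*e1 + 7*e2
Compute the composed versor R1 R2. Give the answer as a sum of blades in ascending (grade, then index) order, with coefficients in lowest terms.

Distribute over the terms of R1 (each basis-blade product reordered to ascending indices, repeated generators contracted through their squares):
(1/5*e1) R2 = 11/45 + 2/15*e1 e2
(7*e2) R2 = -14/3 - 77/9*e1 e2
Summing the partial products and collecting blades:
Answer: -199/45 - 379/45*e1 e2


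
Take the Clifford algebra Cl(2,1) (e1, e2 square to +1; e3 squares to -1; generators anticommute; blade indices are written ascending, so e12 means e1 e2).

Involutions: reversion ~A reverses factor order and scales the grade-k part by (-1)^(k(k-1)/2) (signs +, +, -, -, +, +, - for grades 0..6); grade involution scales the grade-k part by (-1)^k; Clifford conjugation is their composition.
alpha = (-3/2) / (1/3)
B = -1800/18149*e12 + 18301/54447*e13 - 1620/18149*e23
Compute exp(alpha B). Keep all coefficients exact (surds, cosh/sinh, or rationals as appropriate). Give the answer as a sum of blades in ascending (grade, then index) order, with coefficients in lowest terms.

B^2 term by term: the squares give (-1800/18149)^2*(e12)^2 + (18301/54447)^2*(e13)^2 + (-1620/18149)^2*(e23)^2 = 3240000/329386201*(-1) + 334926601/2964475809*(+1) + 2624400/329386201*(+1) = 1/9 (each basis 2-blade squares to minus the product of its generators' squares); cross terms between blades sharing an index anticommute and cancel. So B^2 = 1/9.
B^2 = 1/9 — since the square is positive, the closed form is hyperbolic: l = 1/3, alpha*l = -3/2, so exp(alpha B) = cosh(-3/2) + (sinh(-3/2)/(1/3))*B = cosh(3/2) + (-3*sinh(3/2))*B.
Answer: cosh(3/2) + 5400*sinh(3/2)/18149*e12 - 18301*sinh(3/2)/18149*e13 + 4860*sinh(3/2)/18149*e23


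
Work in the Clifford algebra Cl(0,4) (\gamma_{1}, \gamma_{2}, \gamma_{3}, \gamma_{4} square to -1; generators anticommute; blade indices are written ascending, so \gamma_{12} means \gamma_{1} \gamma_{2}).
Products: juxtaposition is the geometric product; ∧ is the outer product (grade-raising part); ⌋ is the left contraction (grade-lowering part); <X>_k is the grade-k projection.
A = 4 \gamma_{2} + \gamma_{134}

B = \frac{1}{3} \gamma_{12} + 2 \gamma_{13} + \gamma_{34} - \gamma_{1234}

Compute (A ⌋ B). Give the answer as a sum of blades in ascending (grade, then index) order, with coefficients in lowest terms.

step 1: \frac{4}{3} \gamma_{1} - \gamma_{2} - 4 \gamma_{134}
Answer: \frac{4}{3} \gamma_{1} - \gamma_{2} - 4 \gamma_{134}


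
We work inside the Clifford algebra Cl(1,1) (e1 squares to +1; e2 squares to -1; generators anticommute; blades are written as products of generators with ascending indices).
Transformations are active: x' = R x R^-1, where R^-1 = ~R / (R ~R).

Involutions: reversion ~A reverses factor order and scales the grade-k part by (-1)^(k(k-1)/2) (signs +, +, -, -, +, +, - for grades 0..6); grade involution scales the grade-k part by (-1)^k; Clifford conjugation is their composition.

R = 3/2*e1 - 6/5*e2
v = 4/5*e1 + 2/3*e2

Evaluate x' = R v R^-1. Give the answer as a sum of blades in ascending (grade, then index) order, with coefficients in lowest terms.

~R = 3/2*e1 - 6/5*e2, and R ~R = 81/100, so R^-1 = ~R / (81/100).
R v = 2 + 49/25*e1 e2
Answer: 892/135*e1 - 178/27*e2


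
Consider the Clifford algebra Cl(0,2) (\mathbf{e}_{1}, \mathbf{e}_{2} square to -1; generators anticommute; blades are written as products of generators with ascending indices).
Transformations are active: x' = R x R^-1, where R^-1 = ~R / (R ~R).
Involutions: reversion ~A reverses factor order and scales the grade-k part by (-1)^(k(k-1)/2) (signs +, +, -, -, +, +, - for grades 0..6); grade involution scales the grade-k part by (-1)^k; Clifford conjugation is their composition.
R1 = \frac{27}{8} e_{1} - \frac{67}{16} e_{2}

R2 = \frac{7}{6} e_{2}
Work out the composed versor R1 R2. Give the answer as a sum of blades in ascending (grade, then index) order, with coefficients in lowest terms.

Distribute over the terms of R2 (each basis-blade product reordered to ascending indices, repeated generators contracted through their squares):
R1 (\frac{7}{6} e_{2}) = \frac{469}{96} + \frac{63}{16} e_{1} e_{2}
Answer: \frac{469}{96} + \frac{63}{16} e_{1} e_{2}


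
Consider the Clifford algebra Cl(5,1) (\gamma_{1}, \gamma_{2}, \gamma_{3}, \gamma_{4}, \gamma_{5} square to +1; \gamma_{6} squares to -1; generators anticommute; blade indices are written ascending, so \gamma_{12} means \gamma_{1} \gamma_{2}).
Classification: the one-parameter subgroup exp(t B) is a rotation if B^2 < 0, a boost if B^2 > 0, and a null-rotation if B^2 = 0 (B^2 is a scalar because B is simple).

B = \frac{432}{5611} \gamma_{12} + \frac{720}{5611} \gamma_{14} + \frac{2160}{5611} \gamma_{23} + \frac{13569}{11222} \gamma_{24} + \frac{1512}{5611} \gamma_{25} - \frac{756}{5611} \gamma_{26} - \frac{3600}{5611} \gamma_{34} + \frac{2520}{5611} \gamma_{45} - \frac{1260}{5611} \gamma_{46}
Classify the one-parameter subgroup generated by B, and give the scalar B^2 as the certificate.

B^2 term by term: the squares give (\frac{432}{5611})^2*(\gamma_{12})^2 + (\frac{720}{5611})^2*(\gamma_{14})^2 + (\frac{2160}{5611})^2*(\gamma_{23})^2 + (\frac{13569}{11222})^2*(\gamma_{24})^2 + (\frac{1512}{5611})^2*(\gamma_{25})^2 + (-\frac{756}{5611})^2*(\gamma_{26})^2 + (-\frac{3600}{5611})^2*(\gamma_{34})^2 + (\frac{2520}{5611})^2*(\gamma_{45})^2 + (-\frac{1260}{5611})^2*(\gamma_{46})^2 = \frac{186624}{31483321}*(-1) + \frac{518400}{31483321}*(-1) + \frac{4665600}{31483321}*(-1) + \frac{184117761}{125933284}*(-1) + \frac{2286144}{31483321}*(-1) + \frac{571536}{31483321}*(+1) + \frac{12960000}{31483321}*(-1) + \frac{6350400}{31483321}*(-1) + \frac{1587600}{31483321}*(+1) = -\frac{9}{4} (each basis 2-blade squares to minus the product of its generators' squares); cross terms between blades sharing an index anticommute and cancel; the commuting (index-disjoint) pairs give grade-4 terms 2*c*c'*(blade product), which cancel blade by blade — \gamma_{1234}: -\frac{3110400}{31483321} + \frac{3110400}{31483321} = 0; \gamma_{1245}: \frac{2177280}{31483321} - \frac{2177280}{31483321} = 0; \gamma_{1246}: -\frac{1088640}{31483321} + \frac{1088640}{31483321} = 0; \gamma_{2345}: \frac{10886400}{31483321} - \frac{10886400}{31483321} = 0; \gamma_{2346}: -\frac{5443200}{31483321} + \frac{5443200}{31483321} = 0; \gamma_{2456}: \frac{3810240}{31483321} - \frac{3810240}{31483321} = 0 — confirming B is simple. So B^2 = -\frac{9}{4}.
Answer: rotation, certificate B^2 = -\frac{9}{4}. The invariant at work: B^2 = -\frac{9}{4} is unchanged by conjugation, hence its sign classifies the subgroup whatever basis B is written in.


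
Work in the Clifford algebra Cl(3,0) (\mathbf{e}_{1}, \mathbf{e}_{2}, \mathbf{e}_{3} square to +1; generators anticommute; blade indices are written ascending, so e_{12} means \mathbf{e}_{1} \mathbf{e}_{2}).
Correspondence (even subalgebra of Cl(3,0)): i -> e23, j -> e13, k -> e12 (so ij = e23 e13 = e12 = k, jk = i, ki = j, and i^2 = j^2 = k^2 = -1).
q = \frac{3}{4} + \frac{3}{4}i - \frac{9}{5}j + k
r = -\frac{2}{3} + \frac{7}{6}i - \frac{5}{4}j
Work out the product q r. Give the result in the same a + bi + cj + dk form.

In blades: q = \frac{3}{4} + e_{12} - \frac{9}{5} e_{13} + \frac{3}{4} e_{23}, r = -\frac{2}{3} - \frac{5}{4} e_{13} + \frac{7}{6} e_{23}.
Distribute q over r term by term (generator squares from the signature, products reordered to ascending indices): (\frac{3}{4})*r = -\frac{1}{2} - \frac{15}{16} e_{13} + \frac{7}{8} e_{23}; (e_{12})*r = -\frac{2}{3} e_{12} + \frac{7}{6} e_{13} + \frac{5}{4} e_{23}; (-\frac{9}{5} e_{13})*r = -\frac{9}{4} + \frac{21}{10} e_{12} + \frac{6}{5} e_{13}; (\frac{3}{4} e_{23})*r = -\frac{7}{8} - \frac{15}{16} e_{12} - \frac{1}{2} e_{23}.
Sum: -\frac{29}{8} + \frac{119}{240} e_{12} + \frac{343}{240} e_{13} + \frac{13}{8} e_{23}; translating back through the correspondence:
Answer: -\frac{29}{8} + \frac{13}{8}i + \frac{343}{240}j + \frac{119}{240}k


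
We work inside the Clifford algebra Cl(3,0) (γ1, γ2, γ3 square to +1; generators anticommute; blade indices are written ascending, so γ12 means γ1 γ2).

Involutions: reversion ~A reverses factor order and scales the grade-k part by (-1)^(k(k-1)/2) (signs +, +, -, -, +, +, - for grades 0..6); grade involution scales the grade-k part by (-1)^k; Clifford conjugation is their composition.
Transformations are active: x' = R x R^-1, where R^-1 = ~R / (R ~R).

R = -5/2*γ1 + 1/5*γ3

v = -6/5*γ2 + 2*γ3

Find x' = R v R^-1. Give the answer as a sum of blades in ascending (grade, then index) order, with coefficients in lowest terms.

~R = -5/2*γ1 + 1/5*γ3, and R ~R = 629/100, so R^-1 = ~R / (629/100).
R v = 2/5 + 3*γ12 - 5*γ13 + 6/25*γ23
Answer: -200/629*γ1 + 6/5*γ2 - 1242/629*γ3


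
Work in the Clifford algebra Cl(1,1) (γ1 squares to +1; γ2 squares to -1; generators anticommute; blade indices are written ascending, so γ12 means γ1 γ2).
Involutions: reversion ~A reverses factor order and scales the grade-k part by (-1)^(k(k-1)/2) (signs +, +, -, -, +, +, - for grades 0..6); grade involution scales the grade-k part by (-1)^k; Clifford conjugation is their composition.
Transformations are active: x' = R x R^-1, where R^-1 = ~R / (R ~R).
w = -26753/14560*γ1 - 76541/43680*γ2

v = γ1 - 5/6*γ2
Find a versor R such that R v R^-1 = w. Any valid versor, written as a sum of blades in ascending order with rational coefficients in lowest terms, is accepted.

Key observation: q(v) = q(w) = 11/36 (sandwiches preserve the norm), so R = v + w = -12193/14560*γ1 - 37647/14560*γ2 works whenever it is invertible — the component of v along it is kept and (v - w)/2 reverses, sending v to w.
Answer: -12193/14560*γ1 - 37647/14560*γ2


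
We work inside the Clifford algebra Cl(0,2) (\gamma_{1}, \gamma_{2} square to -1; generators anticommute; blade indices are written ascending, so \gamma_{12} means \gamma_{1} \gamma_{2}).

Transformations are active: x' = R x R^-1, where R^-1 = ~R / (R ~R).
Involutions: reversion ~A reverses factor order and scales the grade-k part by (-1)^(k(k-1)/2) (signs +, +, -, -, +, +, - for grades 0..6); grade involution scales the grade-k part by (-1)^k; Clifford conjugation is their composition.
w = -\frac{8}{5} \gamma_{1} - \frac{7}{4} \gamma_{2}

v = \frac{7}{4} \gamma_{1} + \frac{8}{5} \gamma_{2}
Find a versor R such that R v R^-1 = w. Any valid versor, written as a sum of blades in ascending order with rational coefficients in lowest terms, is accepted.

Key observation: q(v) = q(w) = -\frac{2249}{400} (sandwiches preserve the norm), so R = v + w = \frac{3}{20} \gamma_{1} - \frac{3}{20} \gamma_{2} works whenever it is invertible — the component of v along it is kept and (v - w)/2 reverses, sending v to w.
Answer: \frac{3}{20} \gamma_{1} - \frac{3}{20} \gamma_{2}


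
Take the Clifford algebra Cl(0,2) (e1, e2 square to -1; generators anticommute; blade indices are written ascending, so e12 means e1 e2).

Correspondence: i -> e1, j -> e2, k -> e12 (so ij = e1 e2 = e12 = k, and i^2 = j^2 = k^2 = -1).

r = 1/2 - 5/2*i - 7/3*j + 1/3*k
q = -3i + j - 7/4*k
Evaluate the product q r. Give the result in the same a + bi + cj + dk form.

In blades: q = -3*e1 + e2 - 7/4*e12, r = 1/2 - 5/2*e1 - 7/3*e2 + 1/3*e12.
Distribute q over r term by term (generator squares from the signature, products reordered to ascending indices): (-3*e1)*r = -15/2 - 3/2*e1 + e2 + 7*e12; (e2)*r = 7/3 + 1/3*e1 + 1/2*e2 + 5/2*e12; (-7/4*e12)*r = 7/12 - 49/12*e1 + 35/8*e2 - 7/8*e12.
Sum: -55/12 - 21/4*e1 + 47/8*e2 + 69/8*e12; translating back through the correspondence:
Answer: -55/12 - 21/4*i + 47/8*j + 69/8*k


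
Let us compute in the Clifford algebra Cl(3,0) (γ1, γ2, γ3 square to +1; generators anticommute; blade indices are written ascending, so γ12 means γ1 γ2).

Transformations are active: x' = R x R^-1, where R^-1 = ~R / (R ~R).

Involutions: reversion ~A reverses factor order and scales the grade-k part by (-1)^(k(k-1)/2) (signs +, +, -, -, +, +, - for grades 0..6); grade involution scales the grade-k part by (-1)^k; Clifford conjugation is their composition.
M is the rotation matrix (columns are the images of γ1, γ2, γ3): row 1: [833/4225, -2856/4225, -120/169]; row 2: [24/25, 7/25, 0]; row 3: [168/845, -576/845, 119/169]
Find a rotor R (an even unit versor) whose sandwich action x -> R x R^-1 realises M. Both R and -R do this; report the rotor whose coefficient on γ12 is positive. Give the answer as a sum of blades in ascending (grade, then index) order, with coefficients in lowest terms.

Method: write R = a + b12*γ12 + b13*γ13 + b23*γ23 with a^2 + b12^2 + b13^2 + b23^2 = 1 (so R^-1 = ~R). Expanding the columns R e_j ~R gives tr M = 4a^2 - 1 and, from the antisymmetric part, M21 - M12 = -4a*b12, M13 - M31 = 4a*b13, M32 - M23 = -4a*b23.
Here tr M = 4991/4225, so a^2 = (1 + tr M)/4 = 2304/4225 and a = ±48/65. Taking a = 48/65: M21 - M12 = 6912/4225, M13 - M31 = -768/845, M32 - M23 = -576/845, giving b12 = -36/65, b13 = -4/13, b23 = 3/13, i.e. R = 48/65 - 36/65*γ12 - 4/13*γ13 + 3/13*γ23.
Its γ12 coefficient is negative, so report the other preimage -R.
Answer: -48/65 + 36/65*γ12 + 4/13*γ13 - 3/13*γ23. Note: both R and -R realise this M (trace 4991/4225); the covering map identifies them, and the γ12-coefficient sign is the tie-breaker.


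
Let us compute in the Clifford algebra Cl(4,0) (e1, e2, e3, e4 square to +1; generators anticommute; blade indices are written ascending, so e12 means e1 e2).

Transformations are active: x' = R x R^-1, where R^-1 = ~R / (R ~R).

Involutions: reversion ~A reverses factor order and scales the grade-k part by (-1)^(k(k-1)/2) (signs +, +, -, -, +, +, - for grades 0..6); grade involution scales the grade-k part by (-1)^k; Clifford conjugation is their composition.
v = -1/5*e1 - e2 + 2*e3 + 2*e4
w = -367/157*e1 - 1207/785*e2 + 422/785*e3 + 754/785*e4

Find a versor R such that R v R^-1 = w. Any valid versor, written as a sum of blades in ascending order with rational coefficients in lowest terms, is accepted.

Since q(v) = q(w) = 226/25, the sum R = v + w = -1992/785*e1 - 1992/785*e2 + 1992/785*e3 + 2324/785*e4 does the job whenever invertible.
Answer: -1992/785*e1 - 1992/785*e2 + 1992/785*e3 + 2324/785*e4
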